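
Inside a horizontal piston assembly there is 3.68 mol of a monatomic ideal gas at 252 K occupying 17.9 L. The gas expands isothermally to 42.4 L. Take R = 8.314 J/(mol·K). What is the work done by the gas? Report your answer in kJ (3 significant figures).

W ≈ 6.65 kJ

Isothermal: W = nRT ln(V₂/V₁).
W = (3.68)(8.314)(252) × ln(42.4/17.9)
  = 7710 × 0.8623
W_by_gas = 6649 J.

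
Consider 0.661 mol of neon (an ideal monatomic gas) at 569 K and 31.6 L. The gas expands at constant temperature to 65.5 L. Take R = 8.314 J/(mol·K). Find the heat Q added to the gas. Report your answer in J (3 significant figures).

Q ≈ 2280 J

Isothermal ⇒ ΔU = 0, so Q = W = nRT ln(V₂/V₁).
Q = (0.661)(8.314)(569) ln(65.5/31.6) = 3127 × 0.7289 = 2279 J.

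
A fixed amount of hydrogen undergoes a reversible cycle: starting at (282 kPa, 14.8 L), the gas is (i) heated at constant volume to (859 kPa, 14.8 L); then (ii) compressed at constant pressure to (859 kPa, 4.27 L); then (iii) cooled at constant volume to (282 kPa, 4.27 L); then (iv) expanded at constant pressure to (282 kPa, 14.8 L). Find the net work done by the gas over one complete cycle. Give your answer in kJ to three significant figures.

W_net ≈ -6.08 kJ

Constant-volume legs do no work.
W(ii) = (859)(4.27 − 14.8) = -9045 J; W(iv) = (282)(14.8 − 4.27) = 2969 J.
W_net = -9045 + 2969 = -6076 J (the counter-clockwise enclosed area).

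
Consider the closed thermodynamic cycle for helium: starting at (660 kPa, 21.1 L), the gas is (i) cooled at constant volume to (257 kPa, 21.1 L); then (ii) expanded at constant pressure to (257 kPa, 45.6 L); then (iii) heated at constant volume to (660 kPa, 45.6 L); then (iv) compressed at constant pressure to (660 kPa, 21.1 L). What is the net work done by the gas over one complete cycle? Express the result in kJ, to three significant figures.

W_net ≈ -9.87 kJ

Constant-volume legs do no work.
W(ii) = (257)(45.6 − 21.1) = 6296 J; W(iv) = (660)(21.1 − 45.6) = -16170 J.
W_net = 6296 − 16170 = -9874 J (the counter-clockwise enclosed area).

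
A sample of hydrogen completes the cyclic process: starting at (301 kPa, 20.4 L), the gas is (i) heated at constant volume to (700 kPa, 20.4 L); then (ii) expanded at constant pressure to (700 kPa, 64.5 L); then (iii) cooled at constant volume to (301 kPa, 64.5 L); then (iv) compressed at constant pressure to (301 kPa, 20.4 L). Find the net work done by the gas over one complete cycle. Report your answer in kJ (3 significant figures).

W_net ≈ 17.6 kJ

Constant-volume legs do no work.
W(ii) = (700)(64.5 − 20.4) = 30870 J; W(iv) = (301)(20.4 − 64.5) = -13274 J.
W_net = 30870 − 13274 = 17596 J (the clockwise enclosed area).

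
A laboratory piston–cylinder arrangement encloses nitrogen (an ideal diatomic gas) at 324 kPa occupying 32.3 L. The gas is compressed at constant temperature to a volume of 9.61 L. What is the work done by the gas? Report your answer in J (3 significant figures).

Isothermal: W = nRT ln(V₂/V₁) = P₁V₁ ln(V₂/V₁).
P₁V₁ = (324 kPa)(32.3 L) = 10465 J.
W = 10465 × ln(9.61/32.3) = 10465 × -1.212
W_by_gas = -12687 J.

W ≈ -12700 J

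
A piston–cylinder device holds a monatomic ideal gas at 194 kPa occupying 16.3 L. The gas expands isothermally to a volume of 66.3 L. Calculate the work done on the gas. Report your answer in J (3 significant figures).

W ≈ -4440 J

Isothermal: W = nRT ln(V₂/V₁) = P₁V₁ ln(V₂/V₁).
P₁V₁ = (194 kPa)(16.3 L) = 3162 J.
W = 3162 × ln(66.3/16.3) = 3162 × 1.403
W_by_gas = 4437 J; work on gas = −W_by = -4437 J.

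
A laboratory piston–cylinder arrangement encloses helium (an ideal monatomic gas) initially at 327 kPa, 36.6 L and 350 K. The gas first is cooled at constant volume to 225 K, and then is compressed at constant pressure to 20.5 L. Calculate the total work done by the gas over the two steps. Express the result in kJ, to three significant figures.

W_total ≈ -3.38 kJ

Step 1 (isochoric): W = 0 (constant volume).
After step 1: P = 210.2 kPa (V unchanged).
Step 2 (isobaric): W = PΔV = (210.2 kPa)(20.5 − 36.6 L) = -3384 J.
W_total = 0 − 3384 = -3384 J.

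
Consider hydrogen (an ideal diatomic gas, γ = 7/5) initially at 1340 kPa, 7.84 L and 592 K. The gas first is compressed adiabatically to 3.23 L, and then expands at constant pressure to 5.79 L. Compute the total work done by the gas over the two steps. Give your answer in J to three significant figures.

Step 1 (adiabatic): W = (P₁V₁ − P₂V₂)/(γ−1) = (10506 − 14978)/0.4 = -11182 J.
After step 1: P = 4637 kPa, V = 3.23 L, T = 844 K.
Step 2 (isobaric): W = PΔV = (4637 kPa)(5.79 − 3.23 L) = 11871 J.
W_total = -11182 + 11871 = 689.4 J.

W_total ≈ 689 J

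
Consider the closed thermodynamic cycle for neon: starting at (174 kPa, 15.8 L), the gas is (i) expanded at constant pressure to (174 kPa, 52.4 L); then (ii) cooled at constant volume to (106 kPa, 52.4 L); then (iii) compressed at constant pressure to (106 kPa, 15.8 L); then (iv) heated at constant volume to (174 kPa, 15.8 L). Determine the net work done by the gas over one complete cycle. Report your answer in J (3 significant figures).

W_net ≈ 2490 J

Constant-volume legs do no work.
W(i) = (174)(52.4 − 15.8) = 6368 J; W(iii) = (106)(15.8 − 52.4) = -3880 J.
W_net = 6368 − 3880 = 2489 J (the clockwise enclosed area).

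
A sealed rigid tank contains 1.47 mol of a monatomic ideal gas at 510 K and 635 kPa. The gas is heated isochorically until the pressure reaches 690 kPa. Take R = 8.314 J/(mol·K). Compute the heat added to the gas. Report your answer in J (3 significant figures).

Q ≈ 810 J

Constant volume ⇒ W = 0, so Q = ΔU = nCᵥΔT with Cᵥ = 3R/2 = 12.47 J/(mol·K).
At constant V, T₂/T₁ = P₂/P₁ ⇒ ΔT = T₁(P₂/P₁ − 1) = 510·(690/635 − 1) = 44.17 K.
ΔU = (1.47)(12.47)(44.17) = 809.8 J.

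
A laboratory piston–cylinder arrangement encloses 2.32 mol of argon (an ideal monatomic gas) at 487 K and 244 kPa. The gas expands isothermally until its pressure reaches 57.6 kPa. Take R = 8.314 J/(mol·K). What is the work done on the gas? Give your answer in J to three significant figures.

W ≈ -13600 J

Isothermal process: W = nRT ln(V₂/V₁) = nRT ln(P₁/P₂).
W = (2.32)(8.314)(487) × ln(244/57.6)
  = 9393 × ln(4.236) = 9393 × 1.444
W_by_gas = 13561 J; work on gas = −W_by = -13561 J.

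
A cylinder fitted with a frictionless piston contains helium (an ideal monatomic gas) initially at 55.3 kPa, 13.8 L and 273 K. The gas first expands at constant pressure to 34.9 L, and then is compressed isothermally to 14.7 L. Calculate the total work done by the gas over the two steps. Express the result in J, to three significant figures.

Step 1 (isobaric): W = PΔV = (55.3 kPa)(34.9 − 13.8 L) = 1167 J.
After step 1: P = 55.3 kPa, V = 34.9 L, T = 690.4 K.
Step 2 (isothermal): W = P₁V₁ ln(V₂/V₁) = (1930) ln(14.7/34.9) = -1669 J.
W_total = 1167 − 1669 = -501.9 J.

W_total ≈ -502 J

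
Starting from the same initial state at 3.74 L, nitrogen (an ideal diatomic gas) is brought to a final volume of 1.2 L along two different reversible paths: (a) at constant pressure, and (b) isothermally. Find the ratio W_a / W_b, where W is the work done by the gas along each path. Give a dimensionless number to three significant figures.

Path (a) isobaric: W = P₁(V₂ − V₁) → W_a/(P₁V₁) = -0.6791.
Path (b) isothermal: W = P₁V₁ ln(V₂/V₁) → W_b/(P₁V₁) = -1.137.
W_a / W_b = -0.6791 / -1.137 = 0.5974.

W_a / W_b ≈ 0.597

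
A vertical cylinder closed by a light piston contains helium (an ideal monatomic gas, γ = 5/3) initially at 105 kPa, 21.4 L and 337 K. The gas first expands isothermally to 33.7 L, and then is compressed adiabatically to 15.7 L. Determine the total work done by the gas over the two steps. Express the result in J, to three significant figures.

Step 1 (isothermal): W = P₁V₁ ln(V₂/V₁) = (2247) ln(33.7/21.4) = 1020 J.
After step 1: P = 66.68 kPa, V = 33.7 L, T = 337 K.
Step 2 (adiabatic): W = (P₁V₁ − P₂V₂)/(γ−1) = (2247 − 3739)/0.667 = -2238 J.
W_total = 1020 − 2238 = -1218 J.

W_total ≈ -1220 J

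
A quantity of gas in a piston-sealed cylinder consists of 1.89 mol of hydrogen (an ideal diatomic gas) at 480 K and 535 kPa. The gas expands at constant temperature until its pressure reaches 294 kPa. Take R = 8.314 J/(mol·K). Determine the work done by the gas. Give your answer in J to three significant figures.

Isothermal process: W = nRT ln(V₂/V₁) = nRT ln(P₁/P₂).
W = (1.89)(8.314)(480) × ln(535/294)
  = 7542 × ln(1.82) = 7542 × 0.5987
W_by_gas = 4516 J.

W ≈ 4520 J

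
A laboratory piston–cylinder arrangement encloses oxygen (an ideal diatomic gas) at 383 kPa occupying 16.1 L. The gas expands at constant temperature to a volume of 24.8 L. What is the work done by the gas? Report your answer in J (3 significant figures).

W ≈ 2660 J

Isothermal: W = nRT ln(V₂/V₁) = P₁V₁ ln(V₂/V₁).
P₁V₁ = (383 kPa)(16.1 L) = 6166 J.
W = 6166 × ln(24.8/16.1) = 6166 × 0.432
W_by_gas = 2664 J.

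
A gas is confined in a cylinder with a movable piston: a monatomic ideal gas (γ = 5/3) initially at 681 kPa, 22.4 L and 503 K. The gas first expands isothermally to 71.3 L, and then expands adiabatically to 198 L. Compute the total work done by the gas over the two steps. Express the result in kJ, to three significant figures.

Step 1 (isothermal): W = P₁V₁ ln(V₂/V₁) = (15254) ln(71.3/22.4) = 17662 J.
After step 1: P = 213.9 kPa, V = 71.3 L, T = 503 K.
Step 2 (adiabatic): W = (P₁V₁ − P₂V₂)/(γ−1) = (15254 − 7721)/0.667 = 11300 J.
W_total = 17662 + 11300 = 28962 J.

W_total ≈ 29.0 kJ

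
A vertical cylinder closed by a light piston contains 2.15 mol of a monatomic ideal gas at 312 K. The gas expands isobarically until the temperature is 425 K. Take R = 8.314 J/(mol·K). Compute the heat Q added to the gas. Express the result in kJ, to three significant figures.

Isobaric: W = nRΔT = (2.15)(8.314)(113) = 2020 J.
ΔU = nCᵥΔT with Cᵥ = 3R/2: ΔU = (2.15)(12.47)(113) = 3030 J.
Q = ΔU + W = 3030 + 2020 = 5050 J.

Q ≈ 5.05 kJ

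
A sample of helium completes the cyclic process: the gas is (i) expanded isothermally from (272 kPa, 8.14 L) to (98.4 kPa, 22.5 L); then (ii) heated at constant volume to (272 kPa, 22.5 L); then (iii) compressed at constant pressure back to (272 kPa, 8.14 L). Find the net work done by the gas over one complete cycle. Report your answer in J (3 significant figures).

W_net ≈ -1650 J

Leg (i): W = PᵢVᵢ ln(V_f/Vᵢ) = (2214) ln(22.5/8.14) = 2251 J.
Leg (ii): W = 0.
Leg (iii): W = PΔV = (272)(8.14 − 22.5) = -3906 J.
W_net = 2251 − 3906 = -1655 J.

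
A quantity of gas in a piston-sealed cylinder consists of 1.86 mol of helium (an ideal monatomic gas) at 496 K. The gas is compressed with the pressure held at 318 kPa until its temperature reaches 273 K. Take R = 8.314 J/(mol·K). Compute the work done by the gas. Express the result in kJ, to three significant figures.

W ≈ -3.45 kJ

Isobaric: W = P ΔV = nR ΔT.
W = (1.86)(8.314)(273 − 496) = -3448 J.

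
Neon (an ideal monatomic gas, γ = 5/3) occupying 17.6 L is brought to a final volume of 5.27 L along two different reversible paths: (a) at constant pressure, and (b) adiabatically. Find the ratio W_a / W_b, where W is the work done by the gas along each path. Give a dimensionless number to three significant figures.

W_a / W_b ≈ 0.378

Path (a) isobaric: W = P₁(V₂ − V₁) → W_a/(P₁V₁) = -0.7006.
Path (b) adiabatic: W = P₁V₁(1 − (V₁/V₂)^(γ−1))/(γ−1) → W_b/(P₁V₁) = -1.851.
W_a / W_b = -0.7006 / -1.851 = 0.3784.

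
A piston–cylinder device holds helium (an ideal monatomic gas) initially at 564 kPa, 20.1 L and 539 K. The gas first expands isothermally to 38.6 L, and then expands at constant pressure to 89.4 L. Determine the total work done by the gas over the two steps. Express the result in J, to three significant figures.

W_total ≈ 22300 J

Step 1 (isothermal): W = P₁V₁ ln(V₂/V₁) = (11336) ln(38.6/20.1) = 7397 J.
After step 1: P = 293.7 kPa, V = 38.6 L, T = 539 K.
Step 2 (isobaric): W = PΔV = (293.7 kPa)(89.4 − 38.6 L) = 14919 J.
W_total = 7397 + 14919 = 22317 J.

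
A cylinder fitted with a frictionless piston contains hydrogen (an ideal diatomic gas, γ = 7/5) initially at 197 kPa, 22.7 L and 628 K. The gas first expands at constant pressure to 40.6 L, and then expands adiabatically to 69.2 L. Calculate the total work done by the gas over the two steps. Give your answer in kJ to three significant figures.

W_total ≈ 7.37 kJ

Step 1 (isobaric): W = PΔV = (197 kPa)(40.6 − 22.7 L) = 3526 J.
After step 1: P = 197 kPa, V = 40.6 L, T = 1123 K.
Step 2 (adiabatic): W = (P₁V₁ − P₂V₂)/(γ−1) = (7998 − 6462)/0.4 = 3841 J.
W_total = 3526 + 3841 = 7367 J.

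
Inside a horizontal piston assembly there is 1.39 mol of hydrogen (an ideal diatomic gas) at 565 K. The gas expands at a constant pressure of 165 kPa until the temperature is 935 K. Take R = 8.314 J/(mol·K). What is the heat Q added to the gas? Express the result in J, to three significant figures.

Q ≈ 15000 J

Isobaric: W = nRΔT = (1.39)(8.314)(370) = 4276 J.
ΔU = nCᵥΔT with Cᵥ = 5R/2: ΔU = (1.39)(20.79)(370) = 10690 J.
Q = ΔU + W = 10690 + 4276 = 14966 J.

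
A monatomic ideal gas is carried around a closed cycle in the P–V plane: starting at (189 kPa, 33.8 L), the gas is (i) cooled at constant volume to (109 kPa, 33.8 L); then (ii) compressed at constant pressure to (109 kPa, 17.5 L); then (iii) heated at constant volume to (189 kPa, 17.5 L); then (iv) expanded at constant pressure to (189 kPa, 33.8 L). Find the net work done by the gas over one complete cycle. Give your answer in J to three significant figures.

W_net ≈ 1300 J

Constant-volume legs do no work.
W(ii) = (109)(17.5 − 33.8) = -1777 J; W(iv) = (189)(33.8 − 17.5) = 3081 J.
W_net = -1777 + 3081 = 1304 J (the clockwise enclosed area).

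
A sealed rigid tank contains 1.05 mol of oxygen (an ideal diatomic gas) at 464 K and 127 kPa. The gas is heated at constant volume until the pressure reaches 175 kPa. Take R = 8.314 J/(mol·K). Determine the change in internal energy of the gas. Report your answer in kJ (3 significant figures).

Constant volume ⇒ W = 0, so Q = ΔU = nCᵥΔT with Cᵥ = 5R/2 = 20.79 J/(mol·K).
At constant V, T₂/T₁ = P₂/P₁ ⇒ ΔT = T₁(P₂/P₁ − 1) = 464·(175/127 − 1) = 175.4 K.
ΔU = (1.05)(20.79)(175.4) = 3827 J.

ΔU ≈ 3.83 kJ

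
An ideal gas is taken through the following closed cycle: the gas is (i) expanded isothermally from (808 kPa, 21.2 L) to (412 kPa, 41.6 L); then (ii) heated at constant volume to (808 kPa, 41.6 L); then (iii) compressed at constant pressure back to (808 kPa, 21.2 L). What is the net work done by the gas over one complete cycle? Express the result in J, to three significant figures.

W_net ≈ -4940 J

Leg (i): W = PᵢVᵢ ln(V_f/Vᵢ) = (17130) ln(41.6/21.2) = 11547 J.
Leg (ii): W = 0.
Leg (iii): W = PΔV = (808)(21.2 − 41.6) = -16483 J.
W_net = 11547 − 16483 = -4936 J.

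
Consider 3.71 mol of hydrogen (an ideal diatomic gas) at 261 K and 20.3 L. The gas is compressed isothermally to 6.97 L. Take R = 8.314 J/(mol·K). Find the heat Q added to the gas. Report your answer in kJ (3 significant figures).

Q ≈ -8.61 kJ

Isothermal ⇒ ΔU = 0, so Q = W = nRT ln(V₂/V₁).
Q = (3.71)(8.314)(261) ln(6.97/20.3) = 8051 × -1.069 = -8606 J.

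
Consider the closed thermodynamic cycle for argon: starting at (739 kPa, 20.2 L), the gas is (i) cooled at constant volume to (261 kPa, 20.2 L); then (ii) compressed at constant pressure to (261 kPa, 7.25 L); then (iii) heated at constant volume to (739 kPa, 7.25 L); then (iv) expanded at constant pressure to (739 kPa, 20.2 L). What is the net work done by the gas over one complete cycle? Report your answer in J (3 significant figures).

W_net ≈ 6190 J

Constant-volume legs do no work.
W(ii) = (261)(7.25 − 20.2) = -3380 J; W(iv) = (739)(20.2 − 7.25) = 9570 J.
W_net = -3380 + 9570 = 6190 J (the clockwise enclosed area).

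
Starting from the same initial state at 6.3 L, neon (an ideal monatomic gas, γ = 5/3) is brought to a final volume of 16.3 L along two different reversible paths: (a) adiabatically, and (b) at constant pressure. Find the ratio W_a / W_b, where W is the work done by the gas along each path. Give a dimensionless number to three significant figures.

Path (a) adiabatic: W = P₁V₁(1 − (V₁/V₂)^(γ−1))/(γ−1) → W_a/(P₁V₁) = 0.7041.
Path (b) isobaric: W = P₁(V₂ − V₁) → W_b/(P₁V₁) = 1.587.
W_a / W_b = 0.7041 / 1.587 = 0.4436.

W_a / W_b ≈ 0.444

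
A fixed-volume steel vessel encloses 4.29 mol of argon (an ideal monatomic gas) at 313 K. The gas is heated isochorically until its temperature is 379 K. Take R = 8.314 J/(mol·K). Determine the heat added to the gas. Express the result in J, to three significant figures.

Q ≈ 3530 J

Constant volume ⇒ W = 0, so Q = ΔU = nCᵥΔT with Cᵥ = 3R/2 = 12.47 J/(mol·K).
ΔU = (4.29)(12.47)(379 − 313) = 3531 J.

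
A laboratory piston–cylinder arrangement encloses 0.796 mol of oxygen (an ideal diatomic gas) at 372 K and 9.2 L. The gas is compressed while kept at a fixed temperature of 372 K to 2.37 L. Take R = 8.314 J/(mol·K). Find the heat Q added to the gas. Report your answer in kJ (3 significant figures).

Isothermal ⇒ ΔU = 0, so Q = W = nRT ln(V₂/V₁).
Q = (0.796)(8.314)(372) ln(2.37/9.2) = 2462 × -1.356 = -3339 J.

Q ≈ -3.34 kJ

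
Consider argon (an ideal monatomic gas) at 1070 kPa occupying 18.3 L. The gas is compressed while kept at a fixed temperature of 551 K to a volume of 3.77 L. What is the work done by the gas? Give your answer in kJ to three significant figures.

W ≈ -30.9 kJ

Isothermal: W = nRT ln(V₂/V₁) = P₁V₁ ln(V₂/V₁).
P₁V₁ = (1070 kPa)(18.3 L) = 19581 J.
W = 19581 × ln(3.77/18.3) = 19581 × -1.58
W_by_gas = -30935 J.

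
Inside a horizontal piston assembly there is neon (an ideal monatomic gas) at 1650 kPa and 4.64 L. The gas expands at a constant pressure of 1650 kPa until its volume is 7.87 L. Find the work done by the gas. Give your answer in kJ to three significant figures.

W ≈ 5.33 kJ

Isobaric: W = P ΔV.
W = (1650 kPa)(7.87 − 4.64 L) = (1650)(3.23) = 5330 J.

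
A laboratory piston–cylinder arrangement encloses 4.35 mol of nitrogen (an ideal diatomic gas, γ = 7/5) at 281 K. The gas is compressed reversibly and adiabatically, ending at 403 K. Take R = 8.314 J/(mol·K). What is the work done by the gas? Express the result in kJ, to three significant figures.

Adiabatic ⇒ Q = 0, so W_by = −ΔU = nCᵥ(T₁ − T₂).
Cᵥ = 5R/2 = 20.79 J/(mol·K).
W = (4.35)(20.79)(281 − 403) = -11031 J.

W ≈ -11.0 kJ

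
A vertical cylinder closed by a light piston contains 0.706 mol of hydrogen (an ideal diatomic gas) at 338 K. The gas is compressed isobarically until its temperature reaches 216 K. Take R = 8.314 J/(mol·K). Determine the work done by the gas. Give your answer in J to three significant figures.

Isobaric: W = P ΔV = nR ΔT.
W = (0.706)(8.314)(216 − 338) = -716.1 J.

W ≈ -716 J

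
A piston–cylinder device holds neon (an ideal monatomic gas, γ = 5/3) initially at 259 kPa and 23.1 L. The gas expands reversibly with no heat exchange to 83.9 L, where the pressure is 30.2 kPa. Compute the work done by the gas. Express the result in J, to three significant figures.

W ≈ 5170 J

Adiabatic: W = (P₁V₁ − P₂V₂)/(γ − 1) with γ = 5/3.
P₁V₁ = 5983 J, P₂V₂ = 2534 J.
W = (5983 − 2534) / 0.6667 = 5174 J.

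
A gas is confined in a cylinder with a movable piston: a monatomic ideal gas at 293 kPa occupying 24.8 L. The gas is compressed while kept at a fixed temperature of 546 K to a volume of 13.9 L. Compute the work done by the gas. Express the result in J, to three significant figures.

Isothermal: W = nRT ln(V₂/V₁) = P₁V₁ ln(V₂/V₁).
P₁V₁ = (293 kPa)(24.8 L) = 7266 J.
W = 7266 × ln(13.9/24.8) = 7266 × -0.579
W_by_gas = -4207 J.

W ≈ -4210 J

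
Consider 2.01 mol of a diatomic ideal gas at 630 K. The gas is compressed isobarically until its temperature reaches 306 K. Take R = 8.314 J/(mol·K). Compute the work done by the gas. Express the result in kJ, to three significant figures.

Isobaric: W = P ΔV = nR ΔT.
W = (2.01)(8.314)(306 − 630) = -5414 J.

W ≈ -5.41 kJ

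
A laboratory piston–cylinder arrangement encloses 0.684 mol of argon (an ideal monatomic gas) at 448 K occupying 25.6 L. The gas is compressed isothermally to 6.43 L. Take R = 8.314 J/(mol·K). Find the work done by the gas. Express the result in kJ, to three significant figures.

Isothermal: W = nRT ln(V₂/V₁).
W = (0.684)(8.314)(448) × ln(6.43/25.6)
  = 2548 × -1.382
W_by_gas = -3520 J.

W ≈ -3.52 kJ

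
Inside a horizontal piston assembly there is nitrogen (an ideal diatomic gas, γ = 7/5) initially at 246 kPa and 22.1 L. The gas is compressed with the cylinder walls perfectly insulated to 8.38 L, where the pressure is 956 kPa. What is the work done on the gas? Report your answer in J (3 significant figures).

Adiabatic: W = (P₁V₁ − P₂V₂)/(γ − 1) with γ = 7/5.
P₁V₁ = 5437 J, P₂V₂ = 8011 J.
W = (5437 − 8011) / 0.4 = -6437 J.
Work on gas = −W_by = 6437 J.

W ≈ 6440 J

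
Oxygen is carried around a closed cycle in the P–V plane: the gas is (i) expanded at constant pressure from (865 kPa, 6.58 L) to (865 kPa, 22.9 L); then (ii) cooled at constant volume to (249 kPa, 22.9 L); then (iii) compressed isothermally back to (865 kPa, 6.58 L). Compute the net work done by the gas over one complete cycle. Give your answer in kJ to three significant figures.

Leg (i): W = PΔV = (865)(22.9 − 6.58) = 14117 J.
Leg (ii): W = 0.
Leg (iii): W = PᵢVᵢ ln(V_f/Vᵢ) = (5702) ln(6.58/22.9) = -7111 J.
W_net = 14117 − 7111 = 7006 J.

W_net ≈ 7.01 kJ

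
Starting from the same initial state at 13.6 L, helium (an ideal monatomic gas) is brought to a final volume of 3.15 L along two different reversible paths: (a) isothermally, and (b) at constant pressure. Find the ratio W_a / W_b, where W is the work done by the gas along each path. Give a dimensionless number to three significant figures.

W_a / W_b ≈ 1.90

Path (a) isothermal: W = P₁V₁ ln(V₂/V₁) → W_a/(P₁V₁) = -1.463.
Path (b) isobaric: W = P₁(V₂ − V₁) → W_b/(P₁V₁) = -0.7684.
W_a / W_b = -1.463 / -0.7684 = 1.904.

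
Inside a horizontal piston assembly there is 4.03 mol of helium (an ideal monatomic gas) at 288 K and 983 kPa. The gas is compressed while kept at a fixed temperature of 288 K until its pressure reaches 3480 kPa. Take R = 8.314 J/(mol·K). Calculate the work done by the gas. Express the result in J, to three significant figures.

W ≈ -12200 J

Isothermal process: W = nRT ln(V₂/V₁) = nRT ln(P₁/P₂).
W = (4.03)(8.314)(288) × ln(983/3480)
  = 9650 × ln(0.2825) = 9650 × -1.264
W_by_gas = -12199 J.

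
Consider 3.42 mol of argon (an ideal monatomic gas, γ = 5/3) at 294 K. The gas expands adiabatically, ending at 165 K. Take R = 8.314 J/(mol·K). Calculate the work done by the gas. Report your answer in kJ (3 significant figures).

Adiabatic ⇒ Q = 0, so W_by = −ΔU = nCᵥ(T₁ − T₂).
Cᵥ = 3R/2 = 12.47 J/(mol·K).
W = (3.42)(12.47)(294 − 165) = 5502 J.

W ≈ 5.50 kJ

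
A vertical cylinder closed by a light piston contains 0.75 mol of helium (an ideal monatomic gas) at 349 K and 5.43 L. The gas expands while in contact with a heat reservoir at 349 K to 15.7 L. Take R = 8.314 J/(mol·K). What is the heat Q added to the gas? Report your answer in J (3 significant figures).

Isothermal ⇒ ΔU = 0, so Q = W = nRT ln(V₂/V₁).
Q = (0.75)(8.314)(349) ln(15.7/5.43) = 2176 × 1.062 = 2311 J.

Q ≈ 2310 J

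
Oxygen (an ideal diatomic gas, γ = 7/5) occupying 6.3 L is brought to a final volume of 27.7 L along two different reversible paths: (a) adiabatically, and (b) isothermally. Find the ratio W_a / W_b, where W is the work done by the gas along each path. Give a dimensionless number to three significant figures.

W_a / W_b ≈ 0.755

Path (a) adiabatic: W = P₁V₁(1 − (V₁/V₂)^(γ−1))/(γ−1) → W_a/(P₁V₁) = 1.117.
Path (b) isothermal: W = P₁V₁ ln(V₂/V₁) → W_b/(P₁V₁) = 1.481.
W_a / W_b = 1.117 / 1.481 = 0.7546.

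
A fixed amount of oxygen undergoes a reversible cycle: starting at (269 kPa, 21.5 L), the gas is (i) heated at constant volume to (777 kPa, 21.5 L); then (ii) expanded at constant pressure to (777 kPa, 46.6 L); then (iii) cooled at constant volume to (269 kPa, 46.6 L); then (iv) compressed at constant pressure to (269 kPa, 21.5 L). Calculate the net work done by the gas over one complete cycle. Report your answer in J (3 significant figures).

W_net ≈ 12800 J

Constant-volume legs do no work.
W(ii) = (777)(46.6 − 21.5) = 19503 J; W(iv) = (269)(21.5 − 46.6) = -6752 J.
W_net = 19503 − 6752 = 12751 J (the clockwise enclosed area).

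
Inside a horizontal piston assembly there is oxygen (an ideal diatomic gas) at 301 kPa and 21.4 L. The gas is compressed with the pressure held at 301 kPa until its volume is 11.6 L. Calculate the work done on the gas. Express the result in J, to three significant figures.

Isobaric: W = P ΔV.
W = (301 kPa)(11.6 − 21.4 L) = (301)(-9.8) = -2950 J.
Work on gas = −W_by = 2950 J.

W ≈ 2950 J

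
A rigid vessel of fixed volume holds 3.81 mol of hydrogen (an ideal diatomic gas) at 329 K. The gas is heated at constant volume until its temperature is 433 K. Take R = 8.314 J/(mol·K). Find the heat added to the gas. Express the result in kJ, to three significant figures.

Q ≈ 8.24 kJ

Constant volume ⇒ W = 0, so Q = ΔU = nCᵥΔT with Cᵥ = 5R/2 = 20.79 J/(mol·K).
ΔU = (3.81)(20.79)(433 − 329) = 8236 J.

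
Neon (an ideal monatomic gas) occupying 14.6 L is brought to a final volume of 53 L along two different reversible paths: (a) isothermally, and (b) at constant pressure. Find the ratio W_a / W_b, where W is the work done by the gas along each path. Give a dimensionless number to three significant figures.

Path (a) isothermal: W = P₁V₁ ln(V₂/V₁) → W_a/(P₁V₁) = 1.289.
Path (b) isobaric: W = P₁(V₂ − V₁) → W_b/(P₁V₁) = 2.63.
W_a / W_b = 1.289 / 2.63 = 0.4902.

W_a / W_b ≈ 0.490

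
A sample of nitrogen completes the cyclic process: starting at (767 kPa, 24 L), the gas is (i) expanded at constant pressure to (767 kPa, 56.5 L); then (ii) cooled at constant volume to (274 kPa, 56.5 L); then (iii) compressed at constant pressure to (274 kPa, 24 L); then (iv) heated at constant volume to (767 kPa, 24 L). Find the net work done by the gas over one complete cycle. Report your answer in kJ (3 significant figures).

Constant-volume legs do no work.
W(i) = (767)(56.5 − 24) = 24928 J; W(iii) = (274)(24 − 56.5) = -8905 J.
W_net = 24928 − 8905 = 16022 J (the clockwise enclosed area).

W_net ≈ 16.0 kJ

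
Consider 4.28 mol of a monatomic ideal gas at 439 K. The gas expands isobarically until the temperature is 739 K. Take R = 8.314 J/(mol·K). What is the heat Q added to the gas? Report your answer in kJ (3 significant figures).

Q ≈ 26.7 kJ

Isobaric: W = nRΔT = (4.28)(8.314)(300) = 10675 J.
ΔU = nCᵥΔT with Cᵥ = 3R/2: ΔU = (4.28)(12.47)(300) = 16013 J.
Q = ΔU + W = 16013 + 10675 = 26688 J.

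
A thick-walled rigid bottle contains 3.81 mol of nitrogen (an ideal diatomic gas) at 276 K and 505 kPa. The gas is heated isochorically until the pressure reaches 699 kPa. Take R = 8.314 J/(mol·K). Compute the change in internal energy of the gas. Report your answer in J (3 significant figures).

Constant volume ⇒ W = 0, so Q = ΔU = nCᵥΔT with Cᵥ = 5R/2 = 20.79 J/(mol·K).
At constant V, T₂/T₁ = P₂/P₁ ⇒ ΔT = T₁(P₂/P₁ − 1) = 276·(699/505 − 1) = 106 K.
ΔU = (3.81)(20.79)(106) = 8396 J.

ΔU ≈ 8400 J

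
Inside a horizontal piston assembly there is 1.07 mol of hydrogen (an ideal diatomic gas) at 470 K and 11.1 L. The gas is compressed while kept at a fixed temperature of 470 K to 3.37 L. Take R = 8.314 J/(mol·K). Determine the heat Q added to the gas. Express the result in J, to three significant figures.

Isothermal ⇒ ΔU = 0, so Q = W = nRT ln(V₂/V₁).
Q = (1.07)(8.314)(470) ln(3.37/11.1) = 4181 × -1.192 = -4984 J.

Q ≈ -4980 J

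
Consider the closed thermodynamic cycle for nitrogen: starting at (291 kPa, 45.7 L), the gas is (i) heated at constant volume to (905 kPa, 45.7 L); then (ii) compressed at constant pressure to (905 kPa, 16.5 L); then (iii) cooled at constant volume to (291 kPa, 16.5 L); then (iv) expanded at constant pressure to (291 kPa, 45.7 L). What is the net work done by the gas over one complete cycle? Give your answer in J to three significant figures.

W_net ≈ -17900 J

Constant-volume legs do no work.
W(ii) = (905)(16.5 − 45.7) = -26426 J; W(iv) = (291)(45.7 − 16.5) = 8497 J.
W_net = -26426 + 8497 = -17929 J (the counter-clockwise enclosed area).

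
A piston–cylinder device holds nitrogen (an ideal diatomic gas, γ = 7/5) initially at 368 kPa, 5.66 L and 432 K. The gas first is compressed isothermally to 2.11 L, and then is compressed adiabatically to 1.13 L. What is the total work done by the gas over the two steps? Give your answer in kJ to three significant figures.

W_total ≈ -3.53 kJ

Step 1 (isothermal): W = P₁V₁ ln(V₂/V₁) = (2083) ln(2.11/5.66) = -2055 J.
After step 1: P = 987.1 kPa, V = 2.11 L, T = 432 K.
Step 2 (adiabatic): W = (P₁V₁ − P₂V₂)/(γ−1) = (2083 − 2674)/0.4 = -1478 J.
W_total = -2055 − 1478 = -3533 J.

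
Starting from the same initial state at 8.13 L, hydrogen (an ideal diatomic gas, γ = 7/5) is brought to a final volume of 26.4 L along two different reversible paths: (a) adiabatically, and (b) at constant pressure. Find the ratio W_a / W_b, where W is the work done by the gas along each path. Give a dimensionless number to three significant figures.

W_a / W_b ≈ 0.418

Path (a) adiabatic: W = P₁V₁(1 − (V₁/V₂)^(γ−1))/(γ−1) → W_a/(P₁V₁) = 0.9392.
Path (b) isobaric: W = P₁(V₂ − V₁) → W_b/(P₁V₁) = 2.247.
W_a / W_b = 0.9392 / 2.247 = 0.418.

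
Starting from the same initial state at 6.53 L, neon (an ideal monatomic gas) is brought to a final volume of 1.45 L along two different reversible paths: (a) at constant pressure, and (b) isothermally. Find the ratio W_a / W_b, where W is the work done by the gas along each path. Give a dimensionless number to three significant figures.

Path (a) isobaric: W = P₁(V₂ − V₁) → W_a/(P₁V₁) = -0.7779.
Path (b) isothermal: W = P₁V₁ ln(V₂/V₁) → W_b/(P₁V₁) = -1.505.
W_a / W_b = -0.7779 / -1.505 = 0.517.

W_a / W_b ≈ 0.517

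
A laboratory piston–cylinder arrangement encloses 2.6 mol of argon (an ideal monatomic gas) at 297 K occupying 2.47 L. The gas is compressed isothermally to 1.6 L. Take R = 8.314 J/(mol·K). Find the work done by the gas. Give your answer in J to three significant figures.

Isothermal: W = nRT ln(V₂/V₁).
W = (2.6)(8.314)(297) × ln(1.6/2.47)
  = 6420 × -0.4342
W_by_gas = -2788 J.

W ≈ -2790 J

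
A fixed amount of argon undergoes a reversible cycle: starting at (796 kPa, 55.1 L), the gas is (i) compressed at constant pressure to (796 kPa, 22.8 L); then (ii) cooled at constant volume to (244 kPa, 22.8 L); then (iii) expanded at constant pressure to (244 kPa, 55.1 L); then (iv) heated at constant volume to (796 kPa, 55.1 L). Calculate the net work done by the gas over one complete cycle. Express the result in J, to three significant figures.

W_net ≈ -17800 J

Constant-volume legs do no work.
W(i) = (796)(22.8 − 55.1) = -25711 J; W(iii) = (244)(55.1 − 22.8) = 7881 J.
W_net = -25711 + 7881 = -17830 J (the counter-clockwise enclosed area).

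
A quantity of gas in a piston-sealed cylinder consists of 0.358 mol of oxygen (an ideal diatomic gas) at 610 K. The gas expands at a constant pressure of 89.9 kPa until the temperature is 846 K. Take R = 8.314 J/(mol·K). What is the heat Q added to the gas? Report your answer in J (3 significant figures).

Isobaric: W = nRΔT = (0.358)(8.314)(236) = 702.4 J.
ΔU = nCᵥΔT with Cᵥ = 5R/2: ΔU = (0.358)(20.79)(236) = 1756 J.
Q = ΔU + W = 1756 + 702.4 = 2459 J.

Q ≈ 2460 J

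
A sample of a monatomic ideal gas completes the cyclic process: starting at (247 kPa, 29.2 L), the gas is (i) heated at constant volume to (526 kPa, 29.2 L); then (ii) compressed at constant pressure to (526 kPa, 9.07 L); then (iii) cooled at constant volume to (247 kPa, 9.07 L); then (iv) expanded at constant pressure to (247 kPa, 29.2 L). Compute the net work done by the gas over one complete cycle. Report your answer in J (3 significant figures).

W_net ≈ -5620 J

Constant-volume legs do no work.
W(ii) = (526)(9.07 − 29.2) = -10588 J; W(iv) = (247)(29.2 − 9.07) = 4972 J.
W_net = -10588 + 4972 = -5616 J (the counter-clockwise enclosed area).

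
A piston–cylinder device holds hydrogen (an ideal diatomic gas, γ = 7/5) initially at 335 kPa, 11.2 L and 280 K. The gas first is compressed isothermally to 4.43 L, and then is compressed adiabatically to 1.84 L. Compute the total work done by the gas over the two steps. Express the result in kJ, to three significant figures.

W_total ≈ -7.43 kJ

Step 1 (isothermal): W = P₁V₁ ln(V₂/V₁) = (3752) ln(4.43/11.2) = -3480 J.
After step 1: P = 847 kPa, V = 4.43 L, T = 280 K.
Step 2 (adiabatic): W = (P₁V₁ − P₂V₂)/(γ−1) = (3752 − 5332)/0.4 = -3950 J.
W_total = -3480 − 3950 = -7430 J.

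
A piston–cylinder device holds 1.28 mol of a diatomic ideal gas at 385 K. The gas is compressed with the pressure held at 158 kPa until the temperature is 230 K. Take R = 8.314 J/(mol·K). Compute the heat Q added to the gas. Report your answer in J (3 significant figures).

Q ≈ -5770 J

Isobaric: W = nRΔT = (1.28)(8.314)(-155) = -1649 J.
ΔU = nCᵥΔT with Cᵥ = 5R/2: ΔU = (1.28)(20.79)(-155) = -4124 J.
Q = ΔU + W = -4124 − 1649 = -5773 J.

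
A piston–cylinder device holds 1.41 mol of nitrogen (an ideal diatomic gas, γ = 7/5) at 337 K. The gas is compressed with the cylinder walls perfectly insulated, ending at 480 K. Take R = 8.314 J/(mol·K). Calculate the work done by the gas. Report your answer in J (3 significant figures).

Adiabatic ⇒ Q = 0, so W_by = −ΔU = nCᵥ(T₁ − T₂).
Cᵥ = 5R/2 = 20.79 J/(mol·K).
W = (1.41)(20.79)(337 − 480) = -4191 J.

W ≈ -4190 J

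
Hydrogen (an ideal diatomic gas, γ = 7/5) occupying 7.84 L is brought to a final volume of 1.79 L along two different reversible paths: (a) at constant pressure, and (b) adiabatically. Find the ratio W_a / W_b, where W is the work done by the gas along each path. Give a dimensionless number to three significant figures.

Path (a) isobaric: W = P₁(V₂ − V₁) → W_a/(P₁V₁) = -0.7717.
Path (b) adiabatic: W = P₁V₁(1 − (V₁/V₂)^(γ−1))/(γ−1) → W_b/(P₁V₁) = -2.014.
W_a / W_b = -0.7717 / -2.014 = 0.3832.

W_a / W_b ≈ 0.383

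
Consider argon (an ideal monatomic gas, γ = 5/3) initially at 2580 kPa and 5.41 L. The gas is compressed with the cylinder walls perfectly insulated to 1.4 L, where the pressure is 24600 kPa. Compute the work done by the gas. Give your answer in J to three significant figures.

Adiabatic: W = (P₁V₁ − P₂V₂)/(γ − 1) with γ = 5/3.
P₁V₁ = 13958 J, P₂V₂ = 34440 J.
W = (13958 − 34440) / 0.6667 = -30723 J.

W ≈ -30700 J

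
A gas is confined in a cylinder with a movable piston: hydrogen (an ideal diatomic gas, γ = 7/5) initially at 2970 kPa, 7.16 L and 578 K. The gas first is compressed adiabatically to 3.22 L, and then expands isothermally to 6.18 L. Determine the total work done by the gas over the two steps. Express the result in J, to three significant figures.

W_total ≈ -938 J

Step 1 (adiabatic): W = (P₁V₁ − P₂V₂)/(γ−1) = (21265 − 29275)/0.4 = -20024 J.
After step 1: P = 9092 kPa, V = 3.22 L, T = 795.7 K.
Step 2 (isothermal): W = P₁V₁ ln(V₂/V₁) = (29275) ln(6.18/3.22) = 19085 J.
W_total = -20024 + 19085 = -938.5 J.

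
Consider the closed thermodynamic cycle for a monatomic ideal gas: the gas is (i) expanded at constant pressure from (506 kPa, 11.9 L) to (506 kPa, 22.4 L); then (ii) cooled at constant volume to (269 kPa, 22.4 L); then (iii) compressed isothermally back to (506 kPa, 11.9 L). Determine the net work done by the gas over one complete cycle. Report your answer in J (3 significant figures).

Leg (i): W = PΔV = (506)(22.4 − 11.9) = 5313 J.
Leg (ii): W = 0.
Leg (iii): W = PᵢVᵢ ln(V_f/Vᵢ) = (6026) ln(11.9/22.4) = -3811 J.
W_net = 5313 − 3811 = 1502 J.

W_net ≈ 1500 J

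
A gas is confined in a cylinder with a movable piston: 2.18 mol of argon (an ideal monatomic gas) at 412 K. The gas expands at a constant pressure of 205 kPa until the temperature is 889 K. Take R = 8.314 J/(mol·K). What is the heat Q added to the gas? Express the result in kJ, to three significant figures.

Q ≈ 21.6 kJ

Isobaric: W = nRΔT = (2.18)(8.314)(477) = 8645 J.
ΔU = nCᵥΔT with Cᵥ = 3R/2: ΔU = (2.18)(12.47)(477) = 12968 J.
Q = ΔU + W = 12968 + 8645 = 21613 J.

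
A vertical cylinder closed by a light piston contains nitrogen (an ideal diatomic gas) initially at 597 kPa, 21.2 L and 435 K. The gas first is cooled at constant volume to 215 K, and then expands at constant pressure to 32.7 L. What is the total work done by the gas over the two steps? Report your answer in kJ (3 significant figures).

W_total ≈ 3.39 kJ

Step 1 (isochoric): W = 0 (constant volume).
After step 1: P = 295.1 kPa (V unchanged).
Step 2 (isobaric): W = PΔV = (295.1 kPa)(32.7 − 21.2 L) = 3393 J.
W_total = 0 + 3393 = 3393 J.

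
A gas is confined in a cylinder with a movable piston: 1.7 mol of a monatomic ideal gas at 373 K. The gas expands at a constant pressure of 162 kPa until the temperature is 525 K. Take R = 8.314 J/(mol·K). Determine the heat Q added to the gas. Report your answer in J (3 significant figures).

Isobaric: W = nRΔT = (1.7)(8.314)(152) = 2148 J.
ΔU = nCᵥΔT with Cᵥ = 3R/2: ΔU = (1.7)(12.47)(152) = 3223 J.
Q = ΔU + W = 3223 + 2148 = 5371 J.

Q ≈ 5370 J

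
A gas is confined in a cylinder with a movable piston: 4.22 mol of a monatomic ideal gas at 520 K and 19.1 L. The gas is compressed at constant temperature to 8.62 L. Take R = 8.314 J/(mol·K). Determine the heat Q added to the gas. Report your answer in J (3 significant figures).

Q ≈ -14500 J

Isothermal ⇒ ΔU = 0, so Q = W = nRT ln(V₂/V₁).
Q = (4.22)(8.314)(520) ln(8.62/19.1) = 18244 × -0.7956 = -14515 J.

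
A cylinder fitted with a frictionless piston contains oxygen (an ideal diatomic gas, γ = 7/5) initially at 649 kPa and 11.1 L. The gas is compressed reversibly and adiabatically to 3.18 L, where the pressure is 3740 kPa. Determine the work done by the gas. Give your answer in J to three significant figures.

Adiabatic: W = (P₁V₁ − P₂V₂)/(γ − 1) with γ = 7/5.
P₁V₁ = 7204 J, P₂V₂ = 11893 J.
W = (7204 − 11893) / 0.4 = -11723 J.

W ≈ -11700 J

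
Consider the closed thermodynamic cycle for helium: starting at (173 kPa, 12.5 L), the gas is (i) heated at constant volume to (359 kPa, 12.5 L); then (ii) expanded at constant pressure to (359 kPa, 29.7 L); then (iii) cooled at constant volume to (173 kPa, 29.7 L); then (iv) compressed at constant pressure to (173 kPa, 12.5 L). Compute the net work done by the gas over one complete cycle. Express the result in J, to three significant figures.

Constant-volume legs do no work.
W(ii) = (359)(29.7 − 12.5) = 6175 J; W(iv) = (173)(12.5 − 29.7) = -2976 J.
W_net = 6175 − 2976 = 3199 J (the clockwise enclosed area).

W_net ≈ 3200 J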